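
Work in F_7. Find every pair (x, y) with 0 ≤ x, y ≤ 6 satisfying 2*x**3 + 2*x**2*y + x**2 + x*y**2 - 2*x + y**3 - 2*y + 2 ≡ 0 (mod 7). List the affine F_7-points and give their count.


Affine F_7-points: {(3, 3), (5, 3), (6, 2), (6, 3)}; count = 4.

For each of the 49 pairs (x, y) ∈ F_7², evaluate f(x, y) mod 7. Record the zeros.
  x = 0: [0↦2, 1↦1, 2↦6, 3↦2, 4↦2, 5↦5, 6↦3]  zeros at y ∈ ∅
  x = 1: [0↦3, 1↦5, 2↦1, 3↦4, 4↦6, 5↦6, 6↦3]  zeros at y ∈ ∅
  x = 2: [0↦4, 1↦6, 2↦4, 3↦4, 4↦5, 5↦6, 6↦6]  zeros at y ∈ ∅
  x = 3: [0↦3, 1↦2, 2↦6, 3↦0, 4↦4, 5↦3, 6↦3]  zeros at y ∈ {3}
  x = 4: [0↦5, 1↦5, 2↦5, 3↦4, 4↦1, 5↦2, 6↦6]  zeros at y ∈ ∅
  x = 5: [0↦1, 1↦6, 2↦6, 3↦0, 4↦1, 5↦1, 6↦6]  zeros at y ∈ {3}
  x = 6: [0↦3, 1↦3, 2↦0, 3↦0, 4↦2, 5↦5, 6↦1]  zeros at y ∈ {2, 3}
Collecting zeros: affine points = {(3, 3), (5, 3), (6, 2), (6, 3)}.
Total count |C(F_7)_aff| = 4.


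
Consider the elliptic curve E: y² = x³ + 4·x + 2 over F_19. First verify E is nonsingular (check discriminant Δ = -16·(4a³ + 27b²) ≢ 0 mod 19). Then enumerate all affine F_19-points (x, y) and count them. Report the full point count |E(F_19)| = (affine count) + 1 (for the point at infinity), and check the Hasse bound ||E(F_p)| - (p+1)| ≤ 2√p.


Affine points = {(1, 8), (1, 11), (4, 5), (4, 14), (9, 8), (9, 11), (10, 4), (10, 15), (11, 3), (11, 16), (12, 7), (12, 12), (13, 3), (13, 16), (14, 3), (14, 16), (15, 6), (15, 13), (16, 1), (16, 18), (17, 9), (17, 10), (18, 4), (18, 15)}; affine count = 24; |E(F_19)| = 25.

Discriminant check: Δ ∝ 4a³ + 27b² = 4·4³ + 27·2² = 4·64 + 27·4 ≡ 3 (mod 19). Nonzero ⇒ E is nonsingular.
For each x ∈ F_19, compute rhs = x³ + 4·x + 2 mod 19, then count y ∈ F_19 with y² ≡ rhs.
  x = 0: rhs = 2, matching y values: none (0 points).
  x = 1: rhs = 7, matching y values: 8, 11 (2 points).
  x = 2: rhs = 18, matching y values: none (0 points).
  x = 3: rhs = 3, matching y values: none (0 points).
  x = 4: rhs = 6, matching y values: 5, 14 (2 points).
  x = 5: rhs = 14, matching y values: none (0 points).
  x = 6: rhs = 14, matching y values: none (0 points).
  x = 7: rhs = 12, matching y values: none (0 points).
  x = 8: rhs = 14, matching y values: none (0 points).
  x = 9: rhs = 7, matching y values: 8, 11 (2 points).
  x = 10: rhs = 16, matching y values: 4, 15 (2 points).
  x = 11: rhs = 9, matching y values: 3, 16 (2 points).
  x = 12: rhs = 11, matching y values: 7, 12 (2 points).
  x = 13: rhs = 9, matching y values: 3, 16 (2 points).
  x = 14: rhs = 9, matching y values: 3, 16 (2 points).
  x = 15: rhs = 17, matching y values: 6, 13 (2 points).
  x = 16: rhs = 1, matching y values: 1, 18 (2 points).
  x = 17: rhs = 5, matching y values: 9, 10 (2 points).
  x = 18: rhs = 16, matching y values: 4, 15 (2 points).
Total affine count: 24.
Full point count |E(F_19)| = 24 + 1 = 25.
Hasse bound: |25 − (19+1)| = |5| = 5 ≤ 2√19 ≈ 8.7178 ✓.


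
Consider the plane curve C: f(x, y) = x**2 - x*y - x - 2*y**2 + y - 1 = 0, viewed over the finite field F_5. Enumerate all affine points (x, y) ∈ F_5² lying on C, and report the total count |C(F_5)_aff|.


Affine F_5-points: {(2, 3), (2, 4), (3, 0), (3, 4)}; count = 4.

For each of the 25 pairs (x, y) ∈ F_5², evaluate f(x, y) mod 5. Record the zeros.
  x = 0: [0↦4, 1↦3, 2↦3, 3↦4, 4↦1]  zeros at y ∈ ∅
  x = 1: [0↦4, 1↦2, 2↦1, 3↦1, 4↦2]  zeros at y ∈ ∅
  x = 2: [0↦1, 1↦3, 2↦1, 3↦0, 4↦0]  zeros at y ∈ {3, 4}
  x = 3: [0↦0, 1↦1, 2↦3, 3↦1, 4↦0]  zeros at y ∈ {0, 4}
  x = 4: [0↦1, 1↦1, 2↦2, 3↦4, 4↦2]  zeros at y ∈ ∅
Collecting zeros: affine points = {(2, 3), (2, 4), (3, 0), (3, 4)}.
Total count |C(F_5)_aff| = 4.


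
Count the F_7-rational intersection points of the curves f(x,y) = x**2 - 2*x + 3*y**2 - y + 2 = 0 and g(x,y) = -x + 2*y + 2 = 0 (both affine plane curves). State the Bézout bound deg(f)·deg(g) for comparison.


Common zeros: {(3, 4)}; count = 1; Bézout bound = 2.

deg(f) = 2, deg(g) = 1, so Bézout bound = 2.
Scan x ∈ F_7. For each x, list the y ∈ F_7 with f(x, y) ≡ 0 and those with g(x, y) ≡ 0 (mod 7); the common zeros in that column are the intersection.
  x = 0: f ≡ 0 at y ∈ ∅; g ≡ 0 at y ∈ {6}; common: ∅.
  x = 1: f ≡ 0 at y ∈ ∅; g ≡ 0 at y ∈ {3}; common: ∅.
  x = 2: f ≡ 0 at y ∈ ∅; g ≡ 0 at y ∈ {0}; common: ∅.
  x = 3: f ≡ 0 at y ∈ {1, 4}; g ≡ 0 at y ∈ {4}; common: {4}.
  x = 4: f ≡ 0 at y ∈ {6}; g ≡ 0 at y ∈ {1}; common: ∅.
  x = 5: f ≡ 0 at y ∈ {6}; g ≡ 0 at y ∈ {5}; common: ∅.
  x = 6: f ≡ 0 at y ∈ {1, 4}; g ≡ 0 at y ∈ {2}; common: ∅.
Collecting: common zeros = {(3, 4)}, so the count is 1.
Comparison with the Bézout bound: 1 ≤ 2 = deg(f)·deg(g), as expected for curves with no common component (the affine F_7-count falls short of the bound because intersections may lie at infinity, over extension fields, or carry multiplicity).


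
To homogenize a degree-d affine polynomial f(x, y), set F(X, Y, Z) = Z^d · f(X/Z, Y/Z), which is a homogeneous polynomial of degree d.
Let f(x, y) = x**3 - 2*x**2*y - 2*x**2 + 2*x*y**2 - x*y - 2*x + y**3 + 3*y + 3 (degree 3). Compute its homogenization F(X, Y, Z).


F(X, Y, Z) = X**3 - 2*X**2*Y - 2*X**2*Z + 2*X*Y**2 - X*Y*Z - 2*X*Z**2 + Y**3 + 3*Y*Z**2 + 3*Z**3

deg(f) = 3.
Substitute x = X/Z, y = Y/Z into f, then multiply by Z^3.
  monomial 1·x^3·y^0 ↦ 1·X^3·Y^0·Z^0.
  monomial -2·x^2·y^1 ↦ -2·X^2·Y^1·Z^0.
  monomial -2·x^2·y^0 ↦ -2·X^2·Y^0·Z^1.
  monomial 2·x^1·y^2 ↦ 2·X^1·Y^2·Z^0.
  monomial -1·x^1·y^1 ↦ -1·X^1·Y^1·Z^1.
  monomial -2·x^1·y^0 ↦ -2·X^1·Y^0·Z^2.
  monomial 1·x^0·y^3 ↦ 1·X^0·Y^3·Z^0.
  monomial 3·x^0·y^1 ↦ 3·X^0·Y^1·Z^2.
  monomial 3·x^0·y^0 ↦ 3·X^0·Y^0·Z^3.
Collecting: F(X, Y, Z) = X**3 - 2*X**2*Y - 2*X**2*Z + 2*X*Y**2 - X*Y*Z - 2*X*Z**2 + Y**3 + 3*Y*Z**2 + 3*Z**3.


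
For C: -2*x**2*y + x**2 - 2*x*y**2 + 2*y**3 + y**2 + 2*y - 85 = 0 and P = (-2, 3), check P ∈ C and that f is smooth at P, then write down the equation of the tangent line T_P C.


Tangent line at P: 2*x + 78*y - 230 = 0.

Step 1: f(-2, 3) = 0, so P lies on C.
Step 2: partial derivatives
  f_x(x, y) = -4*x*y + 2*x - 2*y**2, f_y(x, y) = -2*x**2 - 4*x*y + 6*y**2 + 2*y + 2.
  f_x(P) = 2, f_y(P) = 78 (gradient nonzero, so P is smooth).
Step 3: tangent line at P: 2·(x − -2) + 78·(y − 3) = 0.
Expanding: 2*x + 78*y - 230 = 0.


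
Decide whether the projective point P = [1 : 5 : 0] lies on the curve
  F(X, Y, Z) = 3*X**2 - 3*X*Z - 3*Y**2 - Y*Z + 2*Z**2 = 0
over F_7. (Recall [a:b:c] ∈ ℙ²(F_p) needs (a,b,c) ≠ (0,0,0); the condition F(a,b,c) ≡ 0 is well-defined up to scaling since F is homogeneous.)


F(1,5,0) ≡ 5 (mod 7); P is NOT on the curve.

Evaluate F(1, 5, 0) term-by-term (mod 7).
  3*X**2 ↦ 3·1·1·1 = 3
  -3*X*Z ↦ -3·1·1·0 = 0
  -3*Y**2 ↦ -3·1·25·1 = -75
  -Y*Z ↦ -1·1·5·0 = 0
  2*Z**2 ↦ 2·1·1·0 = 0
Sum: F(1, 5, 0) = (3) + (0) + (-75) + (0) + (0) = -72.
Reducing mod 7: -72 ≡ 5 (mod 7).
Since F(a, b, c) ≡ 5 ≠ 0 (mod 7), P does NOT lie on the curve.


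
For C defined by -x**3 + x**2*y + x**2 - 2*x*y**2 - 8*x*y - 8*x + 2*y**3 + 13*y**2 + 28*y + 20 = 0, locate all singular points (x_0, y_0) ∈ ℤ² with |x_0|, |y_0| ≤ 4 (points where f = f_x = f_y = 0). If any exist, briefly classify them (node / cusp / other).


Singular points: {(0, -2)}; classification: node.

Compute partial derivatives:
  f_x = -3*x**2 + 2*x*y + 2*x - 2*y**2 - 8*y - 8.
  f_y = x**2 - 4*x*y - 8*x + 6*y**2 + 26*y + 28.
Scan x_0 ∈ {−4, ..., 4}. For each x_0, f_y(x_0, y) is a polynomial in y; find its integer roots y ∈ {−4, ..., 4}, then test f_x and f at those candidates.
  x = -4: f_y(-4, y) = 6*y**2 + 42*y + 76; no integer root y with |y| ≤ 4.
  x = -3: f_y(-3, y) = 6*y**2 + 38*y + 61; no integer root y with |y| ≤ 4.
  x = -2: f_y(-2, y) = 6*y**2 + 34*y + 48; vanishes at y ∈ {-3}. (-2, -3): f_x = -6 ≠ 0.
  x = -1: f_y(-1, y) = 6*y**2 + 30*y + 37; no integer root y with |y| ≤ 4.
  x = 0: f_y(0, y) = 6*y**2 + 26*y + 28; vanishes at y ∈ {-2}. (0, -2): f_x = 0, f = 0 — SINGULAR.
  x = 1: f_y(1, y) = 6*y**2 + 22*y + 21; no integer root y with |y| ≤ 4.
  x = 2: f_y(2, y) = 6*y**2 + 18*y + 16; no integer root y with |y| ≤ 4.
  x = 3: f_y(3, y) = 6*y**2 + 14*y + 13; no integer root y with |y| ≤ 4.
  x = 4: f_y(4, y) = 6*y**2 + 10*y + 12; no integer root y with |y| ≤ 4.
Only singular point on the grid: (0, -2).
Classify: substitute x = 0 + u, y = -2 + v and expand: f = -u**3 + u**2*v - u**2 - 2*u*v**2 + 2*v**3 + v**2.
No constant or linear terms (consistent with a singular point). Quadratic part: -u**2 + v**2. Cubic part: -u**3 + u**2*v - 2*u*v**2 + 2*v**3.
The quadratic part v**2 - u**2 = (v − u)(v + u) splits into two distinct linear factors, so there are two distinct tangent lines y − -2 = ±(x − 0) — this is a node (ordinary double point).
Classification: node.


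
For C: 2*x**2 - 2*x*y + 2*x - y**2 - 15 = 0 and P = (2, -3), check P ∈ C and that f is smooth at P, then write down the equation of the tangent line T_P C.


Tangent line at P: 16*x + 2*y - 26 = 0.

Step 1: f(2, -3) = 0, so P lies on C.
Step 2: partial derivatives
  f_x(x, y) = 4*x - 2*y + 2, f_y(x, y) = -2*x - 2*y.
  f_x(P) = 16, f_y(P) = 2 (gradient nonzero, so P is smooth).
Step 3: tangent line at P: 16·(x − 2) + 2·(y − -3) = 0.
Expanding: 16*x + 2*y - 26 = 0.


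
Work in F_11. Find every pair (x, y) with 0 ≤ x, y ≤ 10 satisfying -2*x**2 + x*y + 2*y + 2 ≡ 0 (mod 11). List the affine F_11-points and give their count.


Affine F_11-points: {(0, 10), (1, 0), (2, 7), (3, 1), (4, 5), (5, 10), (6, 6), (7, 7), (8, 6), (10, 0)}; count = 10.

For each of the 121 pairs (x, y) ∈ F_11², evaluate f(x, y) mod 11. Record the zeros.
  x = 0: [0↦2, 1↦4, 2↦6, 3↦8, 4↦10, 5↦1, 6↦3, 7↦5, 8↦7, 9↦9, 10↦0]  zeros at y ∈ {10}
  x = 1: [0↦0, 1↦3, 2↦6, 3↦9, 4↦1, 5↦4, 6↦7, 7↦10, 8↦2, 9↦5, 10↦8]  zeros at y ∈ {0}
  x = 2: [0↦5, 1↦9, 2↦2, 3↦6, 4↦10, 5↦3, 6↦7, 7↦0, 8↦4, 9↦8, 10↦1]  zeros at y ∈ {7}
  x = 3: [0↦6, 1↦0, 2↦5, 3↦10, 4↦4, 5↦9, 6↦3, 7↦8, 8↦2, 9↦7, 10↦1]  zeros at y ∈ {1}
  x = 4: [0↦3, 1↦9, 2↦4, 3↦10, 4↦5, 5↦0, 6↦6, 7↦1, 8↦7, 9↦2, 10↦8]  zeros at y ∈ {5}
  x = 5: [0↦7, 1↦3, 2↦10, 3↦6, 4↦2, 5↦9, 6↦5, 7↦1, 8↦8, 9↦4, 10↦0]  zeros at y ∈ {10}
  x = 6: [0↦7, 1↦4, 2↦1, 3↦9, 4↦6, 5↦3, 6↦0, 7↦8, 8↦5, 9↦2, 10↦10]  zeros at y ∈ {6}
  x = 7: [0↦3, 1↦1, 2↦10, 3↦8, 4↦6, 5↦4, 6↦2, 7↦0, 8↦9, 9↦7, 10↦5]  zeros at y ∈ {7}
  x = 8: [0↦6, 1↦5, 2↦4, 3↦3, 4↦2, 5↦1, 6↦0, 7↦10, 8↦9, 9↦8, 10↦7]  zeros at y ∈ {6}
  x = 9: [0↦5, 1↦5, 2↦5, 3↦5, 4↦5, 5↦5, 6↦5, 7↦5, 8↦5, 9↦5, 10↦5]  zeros at y ∈ ∅
  x = 10: [0↦0, 1↦1, 2↦2, 3↦3, 4↦4, 5↦5, 6↦6, 7↦7, 8↦8, 9↦9, 10↦10]  zeros at y ∈ {0}
Collecting zeros: affine points = {(0, 10), (1, 0), (2, 7), (3, 1), (4, 5), (5, 10), (6, 6), (7, 7), (8, 6), (10, 0)}.
Total count |C(F_11)_aff| = 10.


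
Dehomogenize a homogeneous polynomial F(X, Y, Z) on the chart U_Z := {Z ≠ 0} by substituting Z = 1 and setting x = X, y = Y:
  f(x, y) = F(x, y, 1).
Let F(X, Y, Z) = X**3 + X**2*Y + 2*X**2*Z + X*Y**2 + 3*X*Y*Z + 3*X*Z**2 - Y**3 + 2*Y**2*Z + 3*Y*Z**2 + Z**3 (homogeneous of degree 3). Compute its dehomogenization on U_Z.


f(x, y) = x**3 + x**2*y + 2*x**2 + x*y**2 + 3*x*y + 3*x - y**3 + 2*y**2 + 3*y + 1

On U_Z we set Z = 1. Each monomial c·X^i·Y^j·Z^k in F becomes c·x^i·y^j·1^k = c·x^i·y^j.
Substituting Z = 1: F(X, Y, 1) = x**3 + x**2*y + 2*x**2 + x*y**2 + 3*x*y + 3*x - y**3 + 2*y**2 + 3*y + 1.
Note: deg(f) ≤ deg(F) = 3; strict inequality happens when F is divisible by Z (lost terms).


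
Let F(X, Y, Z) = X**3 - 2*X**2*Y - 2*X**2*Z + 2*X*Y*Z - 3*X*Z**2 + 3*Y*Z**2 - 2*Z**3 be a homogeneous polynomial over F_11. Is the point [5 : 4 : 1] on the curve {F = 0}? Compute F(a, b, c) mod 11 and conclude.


F(5,4,1) ≡ 9 (mod 11); P is NOT on the curve.

Evaluate F(5, 4, 1) term-by-term (mod 11).
  X**3 ↦ 1·125·1·1 = 125
  -2*X**2*Y ↦ -2·25·4·1 = -200
  -2*X**2*Z ↦ -2·25·1·1 = -50
  2*X*Y*Z ↦ 2·5·4·1 = 40
  -3*X*Z**2 ↦ -3·5·1·1 = -15
  3*Y*Z**2 ↦ 3·1·4·1 = 12
  -2*Z**3 ↦ -2·1·1·1 = -2
Sum: F(5, 4, 1) = (125) + (-200) + (-50) + (40) + (-15) + (12) + (-2) = -90.
Reducing mod 11: -90 ≡ 9 (mod 11).
Since F(a, b, c) ≡ 9 ≠ 0 (mod 11), P does NOT lie on the curve.


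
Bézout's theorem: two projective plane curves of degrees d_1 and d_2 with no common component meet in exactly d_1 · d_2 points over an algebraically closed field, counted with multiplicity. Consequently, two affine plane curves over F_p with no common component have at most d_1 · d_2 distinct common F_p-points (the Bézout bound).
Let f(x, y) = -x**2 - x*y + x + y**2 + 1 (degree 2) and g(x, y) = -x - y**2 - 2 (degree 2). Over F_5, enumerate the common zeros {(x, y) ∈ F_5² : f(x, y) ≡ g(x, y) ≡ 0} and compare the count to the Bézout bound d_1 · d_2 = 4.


Common zeros: {(3, 0), (4, 2)}; count = 2; Bézout bound = 4.

deg(f) = 2, deg(g) = 2, so Bézout bound = 4.
Scan x ∈ F_5. For each x, list the y ∈ F_5 with f(x, y) ≡ 0 and those with g(x, y) ≡ 0 (mod 5); the common zeros in that column are the intersection.
  x = 0: f ≡ 0 at y ∈ {2, 3}; g ≡ 0 at y ∈ ∅; common: ∅.
  x = 1: f ≡ 0 at y ∈ ∅; g ≡ 0 at y ∈ ∅; common: ∅.
  x = 2: f ≡ 0 at y ∈ ∅; g ≡ 0 at y ∈ {1, 4}; common: ∅.
  x = 3: f ≡ 0 at y ∈ {0, 3}; g ≡ 0 at y ∈ {0}; common: {0}.
  x = 4: f ≡ 0 at y ∈ {2}; g ≡ 0 at y ∈ {2, 3}; common: {2}.
Collecting: common zeros = {(3, 0), (4, 2)}, so the count is 2.
Comparison with the Bézout bound: 2 ≤ 4 = deg(f)·deg(g), as expected for curves with no common component (the affine F_5-count falls short of the bound because intersections may lie at infinity, over extension fields, or carry multiplicity).


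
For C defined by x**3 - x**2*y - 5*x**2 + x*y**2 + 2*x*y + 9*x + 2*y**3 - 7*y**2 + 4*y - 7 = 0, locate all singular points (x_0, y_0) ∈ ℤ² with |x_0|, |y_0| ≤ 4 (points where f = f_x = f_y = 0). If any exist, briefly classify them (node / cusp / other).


Singular points: {(2, 1)}; classification: cusp.

Compute partial derivatives:
  f_x = 3*x**2 - 2*x*y - 10*x + y**2 + 2*y + 9.
  f_y = -x**2 + 2*x*y + 2*x + 6*y**2 - 14*y + 4.
Scan x_0 ∈ {−4, ..., 4}. For each x_0, f_y(x_0, y) is a polynomial in y; find its integer roots y ∈ {−4, ..., 4}, then test f_x and f at those candidates.
  x = -4: f_y(-4, y) = 6*y**2 - 22*y - 20; no integer root y with |y| ≤ 4.
  x = -3: f_y(-3, y) = 6*y**2 - 20*y - 11; no integer root y with |y| ≤ 4.
  x = -2: f_y(-2, y) = 6*y**2 - 18*y - 4; no integer root y with |y| ≤ 4.
  x = -1: f_y(-1, y) = 6*y**2 - 16*y + 1; no integer root y with |y| ≤ 4.
  x = 0: f_y(0, y) = 6*y**2 - 14*y + 4; vanishes at y ∈ {2}. (0, 2): f_x = 17 ≠ 0.
  x = 1: f_y(1, y) = 6*y**2 - 12*y + 5; no integer root y with |y| ≤ 4.
  x = 2: f_y(2, y) = 6*y**2 - 10*y + 4; vanishes at y ∈ {1}. (2, 1): f_x = 0, f = 0 — SINGULAR.
  x = 3: f_y(3, y) = 6*y**2 - 8*y + 1; no integer root y with |y| ≤ 4.
  x = 4: f_y(4, y) = 6*y**2 - 6*y - 4; no integer root y with |y| ≤ 4.
Only singular point on the grid: (2, 1).
Classify: substitute x = 2 + u, y = 1 + v and expand: f = u**3 - u**2*v + u*v**2 + 2*v**3 + v**2.
No constant or linear terms (consistent with a singular point). Quadratic part: v**2. Cubic part: u**3 - u**2*v + u*v**2 + 2*v**3.
The quadratic part v**2 is a perfect square, so there is a single (double) tangent line v = 0, i.e. y = 1. Restricting the cubic part to that line (v = 0) leaves u**3 ≠ 0, so f is not divisible by v and the branch is v² ≈ -u**3 to lowest order — this is a cusp.
Classification: cusp.


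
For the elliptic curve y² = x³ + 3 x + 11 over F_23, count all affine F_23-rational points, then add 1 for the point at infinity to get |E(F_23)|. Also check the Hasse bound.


Affine points = {(2, 5), (2, 18), (3, 1), (3, 22), (4, 8), (4, 15), (5, 6), (5, 17), (8, 8), (8, 15), (9, 10), (9, 13), (10, 11), (10, 12), (11, 8), (11, 15), (12, 2), (12, 21), (13, 4), (13, 19), (15, 2), (15, 21), (18, 3), (18, 20), (19, 2), (19, 21)}; affine count = 26; |E(F_23)| = 27.

Discriminant check: Δ ∝ 4a³ + 27b² = 4·3³ + 27·11² = 4·27 + 27·121 ≡ 17 (mod 23). Nonzero ⇒ E is nonsingular.
For each x ∈ F_23, compute rhs = x³ + 3·x + 11 mod 23, then count y ∈ F_23 with y² ≡ rhs.
  x = 0: rhs = 11, matching y values: none (0 points).
  x = 1: rhs = 15, matching y values: none (0 points).
  x = 2: rhs = 2, matching y values: 5, 18 (2 points).
  x = 3: rhs = 1, matching y values: 1, 22 (2 points).
  x = 4: rhs = 18, matching y values: 8, 15 (2 points).
  x = 5: rhs = 13, matching y values: 6, 17 (2 points).
  x = 6: rhs = 15, matching y values: none (0 points).
  x = 7: rhs = 7, matching y values: none (0 points).
  x = 8: rhs = 18, matching y values: 8, 15 (2 points).
  x = 9: rhs = 8, matching y values: 10, 13 (2 points).
  x = 10: rhs = 6, matching y values: 11, 12 (2 points).
  x = 11: rhs = 18, matching y values: 8, 15 (2 points).
  x = 12: rhs = 4, matching y values: 2, 21 (2 points).
  x = 13: rhs = 16, matching y values: 4, 19 (2 points).
  x = 14: rhs = 14, matching y values: none (0 points).
  x = 15: rhs = 4, matching y values: 2, 21 (2 points).
  x = 16: rhs = 15, matching y values: none (0 points).
  x = 17: rhs = 7, matching y values: none (0 points).
  x = 18: rhs = 9, matching y values: 3, 20 (2 points).
  x = 19: rhs = 4, matching y values: 2, 21 (2 points).
  x = 20: rhs = 21, matching y values: none (0 points).
  x = 21: rhs = 20, matching y values: none (0 points).
  x = 22: rhs = 7, matching y values: none (0 points).
Total affine count: 26.
Full point count |E(F_23)| = 26 + 1 = 27.
Hasse bound: |27 − (23+1)| = |3| = 3 ≤ 2√23 ≈ 9.5917 ✓.


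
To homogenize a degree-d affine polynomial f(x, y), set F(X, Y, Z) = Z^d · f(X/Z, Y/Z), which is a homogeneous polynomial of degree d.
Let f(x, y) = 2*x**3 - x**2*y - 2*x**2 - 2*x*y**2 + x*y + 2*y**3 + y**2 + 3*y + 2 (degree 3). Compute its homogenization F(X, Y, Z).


F(X, Y, Z) = 2*X**3 - X**2*Y - 2*X**2*Z - 2*X*Y**2 + X*Y*Z + 2*Y**3 + Y**2*Z + 3*Y*Z**2 + 2*Z**3

deg(f) = 3.
Substitute x = X/Z, y = Y/Z into f, then multiply by Z^3.
  monomial 2·x^3·y^0 ↦ 2·X^3·Y^0·Z^0.
  monomial -1·x^2·y^1 ↦ -1·X^2·Y^1·Z^0.
  monomial -2·x^2·y^0 ↦ -2·X^2·Y^0·Z^1.
  monomial -2·x^1·y^2 ↦ -2·X^1·Y^2·Z^0.
  monomial 1·x^1·y^1 ↦ 1·X^1·Y^1·Z^1.
  monomial 2·x^0·y^3 ↦ 2·X^0·Y^3·Z^0.
  monomial 1·x^0·y^2 ↦ 1·X^0·Y^2·Z^1.
  monomial 3·x^0·y^1 ↦ 3·X^0·Y^1·Z^2.
  monomial 2·x^0·y^0 ↦ 2·X^0·Y^0·Z^3.
Collecting: F(X, Y, Z) = 2*X**3 - X**2*Y - 2*X**2*Z - 2*X*Y**2 + X*Y*Z + 2*Y**3 + Y**2*Z + 3*Y*Z**2 + 2*Z**3.


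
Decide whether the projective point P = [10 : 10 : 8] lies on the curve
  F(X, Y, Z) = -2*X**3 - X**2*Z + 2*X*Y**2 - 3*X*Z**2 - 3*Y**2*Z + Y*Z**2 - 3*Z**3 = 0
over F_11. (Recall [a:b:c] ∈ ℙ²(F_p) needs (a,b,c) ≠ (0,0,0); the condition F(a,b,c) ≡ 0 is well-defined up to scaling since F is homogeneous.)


F(10,10,8) ≡ 1 (mod 11); P is NOT on the curve.

Evaluate F(10, 10, 8) term-by-term (mod 11).
  -2*X**3 ↦ -2·1000·1·1 = -2000
  -X**2*Z ↦ -1·100·1·8 = -800
  2*X*Y**2 ↦ 2·10·100·1 = 2000
  -3*X*Z**2 ↦ -3·10·1·64 = -1920
  -3*Y**2*Z ↦ -3·1·100·8 = -2400
  Y*Z**2 ↦ 1·1·10·64 = 640
  -3*Z**3 ↦ -3·1·1·512 = -1536
Sum: F(10, 10, 8) = (-2000) + (-800) + (2000) + (-1920) + (-2400) + (640) + (-1536) = -6016.
Reducing mod 11: -6016 ≡ 1 (mod 11).
Since F(a, b, c) ≡ 1 ≠ 0 (mod 11), P does NOT lie on the curve.


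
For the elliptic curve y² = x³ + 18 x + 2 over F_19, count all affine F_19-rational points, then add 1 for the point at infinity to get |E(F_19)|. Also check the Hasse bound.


Affine points = {(3, 8), (3, 11), (4, 9), (4, 10), (9, 0), (10, 2), (10, 17), (11, 7), (11, 12), (13, 1), (13, 18), (16, 4), (16, 15)}; affine count = 13; |E(F_19)| = 14.

Discriminant check: Δ ∝ 4a³ + 27b² = 4·18³ + 27·2² = 4·5832 + 27·4 ≡ 9 (mod 19). Nonzero ⇒ E is nonsingular.
For each x ∈ F_19, compute rhs = x³ + 18·x + 2 mod 19, then count y ∈ F_19 with y² ≡ rhs.
  x = 0: rhs = 2, matching y values: none (0 points).
  x = 1: rhs = 2, matching y values: none (0 points).
  x = 2: rhs = 8, matching y values: none (0 points).
  x = 3: rhs = 7, matching y values: 8, 11 (2 points).
  x = 4: rhs = 5, matching y values: 9, 10 (2 points).
  x = 5: rhs = 8, matching y values: none (0 points).
  x = 6: rhs = 3, matching y values: none (0 points).
  x = 7: rhs = 15, matching y values: none (0 points).
  x = 8: rhs = 12, matching y values: none (0 points).
  x = 9: rhs = 0, matching y values: 0 (1 points).
  x = 10: rhs = 4, matching y values: 2, 17 (2 points).
  x = 11: rhs = 11, matching y values: 7, 12 (2 points).
  x = 12: rhs = 8, matching y values: none (0 points).
  x = 13: rhs = 1, matching y values: 1, 18 (2 points).
  x = 14: rhs = 15, matching y values: none (0 points).
  x = 15: rhs = 18, matching y values: none (0 points).
  x = 16: rhs = 16, matching y values: 4, 15 (2 points).
  x = 17: rhs = 15, matching y values: none (0 points).
  x = 18: rhs = 2, matching y values: none (0 points).
Total affine count: 13.
Full point count |E(F_19)| = 13 + 1 = 14.
Hasse bound: |14 − (19+1)| = |-6| = 6 ≤ 2√19 ≈ 8.7178 ✓.


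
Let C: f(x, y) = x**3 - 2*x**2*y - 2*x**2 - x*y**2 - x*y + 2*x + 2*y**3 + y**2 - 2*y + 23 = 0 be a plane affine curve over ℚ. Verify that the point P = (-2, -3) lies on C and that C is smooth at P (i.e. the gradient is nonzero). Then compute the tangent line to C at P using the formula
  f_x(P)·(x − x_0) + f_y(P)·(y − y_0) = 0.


Tangent line at P: -8*x + 28*y + 68 = 0.

Step 1: f(-2, -3) = 0, so P lies on C.
Step 2: partial derivatives
  f_x(x, y) = 3*x**2 - 4*x*y - 4*x - y**2 - y + 2, f_y(x, y) = -2*x**2 - 2*x*y - x + 6*y**2 + 2*y - 2.
  f_x(P) = -8, f_y(P) = 28 (gradient nonzero, so P is smooth).
Step 3: tangent line at P: -8·(x − -2) + 28·(y − -3) = 0.
Expanding: -8*x + 28*y + 68 = 0.


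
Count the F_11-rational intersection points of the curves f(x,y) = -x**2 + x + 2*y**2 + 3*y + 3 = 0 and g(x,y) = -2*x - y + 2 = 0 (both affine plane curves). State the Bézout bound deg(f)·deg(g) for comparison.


Common zeros: {(6, 1), (8, 8)}; count = 2; Bézout bound = 2.

deg(f) = 2, deg(g) = 1, so Bézout bound = 2.
Scan x ∈ F_11. For each x, list the y ∈ F_11 with f(x, y) ≡ 0 and those with g(x, y) ≡ 0 (mod 11); the common zeros in that column are the intersection.
  x = 0: f ≡ 0 at y ∈ ∅; g ≡ 0 at y ∈ {2}; common: ∅.
  x = 1: f ≡ 0 at y ∈ ∅; g ≡ 0 at y ∈ {0}; common: ∅.
  x = 2: f ≡ 0 at y ∈ {5, 10}; g ≡ 0 at y ∈ {9}; common: ∅.
  x = 3: f ≡ 0 at y ∈ {2}; g ≡ 0 at y ∈ {7}; common: ∅.
  x = 4: f ≡ 0 at y ∈ {7, 8}; g ≡ 0 at y ∈ {5}; common: ∅.
  x = 5: f ≡ 0 at y ∈ ∅; g ≡ 0 at y ∈ {3}; common: ∅.
  x = 6: f ≡ 0 at y ∈ {1, 3}; g ≡ 0 at y ∈ {1}; common: {1}.
  x = 7: f ≡ 0 at y ∈ ∅; g ≡ 0 at y ∈ {10}; common: ∅.
  x = 8: f ≡ 0 at y ∈ {7, 8}; g ≡ 0 at y ∈ {8}; common: {8}.
  x = 9: f ≡ 0 at y ∈ {2}; g ≡ 0 at y ∈ {6}; common: ∅.
  x = 10: f ≡ 0 at y ∈ {5, 10}; g ≡ 0 at y ∈ {4}; common: ∅.
Collecting: common zeros = {(6, 1), (8, 8)}, so the count is 2.
Comparison with the Bézout bound: 2 ≤ 2 = deg(f)·deg(g), as expected for curves with no common component (the bound is attained).


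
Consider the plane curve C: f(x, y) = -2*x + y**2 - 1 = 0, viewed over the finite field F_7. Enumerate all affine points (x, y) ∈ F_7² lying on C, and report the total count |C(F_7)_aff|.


Affine F_7-points: {(0, 1), (0, 6), (3, 0), (4, 3), (4, 4), (5, 2), (5, 5)}; count = 7.

For each of the 49 pairs (x, y) ∈ F_7², evaluate f(x, y) mod 7. Record the zeros.
  x = 0: [0↦6, 1↦0, 2↦3, 3↦1, 4↦1, 5↦3, 6↦0]  zeros at y ∈ {1, 6}
  x = 1: [0↦4, 1↦5, 2↦1, 3↦6, 4↦6, 5↦1, 6↦5]  zeros at y ∈ ∅
  x = 2: [0↦2, 1↦3, 2↦6, 3↦4, 4↦4, 5↦6, 6↦3]  zeros at y ∈ ∅
  x = 3: [0↦0, 1↦1, 2↦4, 3↦2, 4↦2, 5↦4, 6↦1]  zeros at y ∈ {0}
  x = 4: [0↦5, 1↦6, 2↦2, 3↦0, 4↦0, 5↦2, 6↦6]  zeros at y ∈ {3, 4}
  x = 5: [0↦3, 1↦4, 2↦0, 3↦5, 4↦5, 5↦0, 6↦4]  zeros at y ∈ {2, 5}
  x = 6: [0↦1, 1↦2, 2↦5, 3↦3, 4↦3, 5↦5, 6↦2]  zeros at y ∈ ∅
Collecting zeros: affine points = {(0, 1), (0, 6), (3, 0), (4, 3), (4, 4), (5, 2), (5, 5)}.
Total count |C(F_7)_aff| = 7.


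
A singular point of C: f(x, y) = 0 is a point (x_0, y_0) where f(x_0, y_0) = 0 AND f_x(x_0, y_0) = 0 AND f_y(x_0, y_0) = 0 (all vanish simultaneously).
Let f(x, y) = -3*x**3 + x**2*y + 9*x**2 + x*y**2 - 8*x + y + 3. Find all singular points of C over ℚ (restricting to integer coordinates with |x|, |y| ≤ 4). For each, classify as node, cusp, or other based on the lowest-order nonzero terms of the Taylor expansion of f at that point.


Singular points: {(1, -1)}; classification: node.

Compute partial derivatives:
  f_x = -9*x**2 + 2*x*y + 18*x + y**2 - 8.
  f_y = x**2 + 2*x*y + 1.
Scan x_0 ∈ {−4, ..., 4}. For each x_0, f_y(x_0, y) is a polynomial in y; find its integer roots y ∈ {−4, ..., 4}, then test f_x and f at those candidates.
  x = -4: f_y(-4, y) = 17 - 8*y; no integer root y with |y| ≤ 4.
  x = -3: f_y(-3, y) = 10 - 6*y; no integer root y with |y| ≤ 4.
  x = -2: f_y(-2, y) = 5 - 4*y; no integer root y with |y| ≤ 4.
  x = -1: f_y(-1, y) = 2 - 2*y; vanishes at y ∈ {1}. (-1, 1): f_x = -36 ≠ 0.
  x = 0: f_y(0, y) = 1; no integer root y with |y| ≤ 4.
  x = 1: f_y(1, y) = 2*y + 2; vanishes at y ∈ {-1}. (1, -1): f_x = 0, f = 0 — SINGULAR.
  x = 2: f_y(2, y) = 4*y + 5; no integer root y with |y| ≤ 4.
  x = 3: f_y(3, y) = 6*y + 10; no integer root y with |y| ≤ 4.
  x = 4: f_y(4, y) = 8*y + 17; no integer root y with |y| ≤ 4.
Only singular point on the grid: (1, -1).
Classify: substitute x = 1 + u, y = -1 + v and expand: f = -3*u**3 + u**2*v - u**2 + u*v**2 + v**2.
No constant or linear terms (consistent with a singular point). Quadratic part: -u**2 + v**2. Cubic part: -3*u**3 + u**2*v + u*v**2.
The quadratic part v**2 - u**2 = (v − u)(v + u) splits into two distinct linear factors, so there are two distinct tangent lines y − -1 = ±(x − 1) — this is a node (ordinary double point).
Classification: node.


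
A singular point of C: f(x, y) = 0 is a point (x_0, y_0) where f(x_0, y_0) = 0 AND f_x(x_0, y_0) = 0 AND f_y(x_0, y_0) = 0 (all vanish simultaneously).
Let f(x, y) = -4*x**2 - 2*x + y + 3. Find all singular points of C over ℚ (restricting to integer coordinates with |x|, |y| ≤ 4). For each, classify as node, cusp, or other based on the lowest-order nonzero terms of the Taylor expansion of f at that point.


No singular points in the scanned grid; C is smooth there.

Compute partial derivatives:
  f_x = -8*x - 2.
  f_y = 1.
f_y = 1 is a nonzero constant, so f_y never vanishes: no point (x, y) can satisfy f = f_x = f_y = 0. In particular no (x, y) ∈ {−4, ..., 4}² is singular; the curve is smooth.


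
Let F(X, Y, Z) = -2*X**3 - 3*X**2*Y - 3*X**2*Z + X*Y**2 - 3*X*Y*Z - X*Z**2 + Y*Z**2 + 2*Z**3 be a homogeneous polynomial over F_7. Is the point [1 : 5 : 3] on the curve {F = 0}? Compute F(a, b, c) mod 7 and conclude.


F(1,5,3) ≡ 2 (mod 7); P is NOT on the curve.

Evaluate F(1, 5, 3) term-by-term (mod 7).
  -2*X**3 ↦ -2·1·1·1 = -2
  -3*X**2*Y ↦ -3·1·5·1 = -15
  -3*X**2*Z ↦ -3·1·1·3 = -9
  X*Y**2 ↦ 1·1·25·1 = 25
  -3*X*Y*Z ↦ -3·1·5·3 = -45
  -X*Z**2 ↦ -1·1·1·9 = -9
  Y*Z**2 ↦ 1·1·5·9 = 45
  2*Z**3 ↦ 2·1·1·27 = 54
Sum: F(1, 5, 3) = (-2) + (-15) + (-9) + (25) + (-45) + (-9) + (45) + (54) = 44.
Reducing mod 7: 44 ≡ 2 (mod 7).
Since F(a, b, c) ≡ 2 ≠ 0 (mod 7), P does NOT lie on the curve.


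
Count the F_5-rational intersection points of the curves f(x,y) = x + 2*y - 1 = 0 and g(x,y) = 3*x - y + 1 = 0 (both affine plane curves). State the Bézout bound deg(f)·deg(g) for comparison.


Common zeros: {(2, 2)}; count = 1; Bézout bound = 1.

deg(f) = 1, deg(g) = 1, so Bézout bound = 1.
Scan x ∈ F_5. For each x, list the y ∈ F_5 with f(x, y) ≡ 0 and those with g(x, y) ≡ 0 (mod 5); the common zeros in that column are the intersection.
  x = 0: f ≡ 0 at y ∈ {3}; g ≡ 0 at y ∈ {1}; common: ∅.
  x = 1: f ≡ 0 at y ∈ {0}; g ≡ 0 at y ∈ {4}; common: ∅.
  x = 2: f ≡ 0 at y ∈ {2}; g ≡ 0 at y ∈ {2}; common: {2}.
  x = 3: f ≡ 0 at y ∈ {4}; g ≡ 0 at y ∈ {0}; common: ∅.
  x = 4: f ≡ 0 at y ∈ {1}; g ≡ 0 at y ∈ {3}; common: ∅.
Collecting: common zeros = {(2, 2)}, so the count is 1.
Comparison with the Bézout bound: 1 ≤ 1 = deg(f)·deg(g), as expected for curves with no common component (the bound is attained).


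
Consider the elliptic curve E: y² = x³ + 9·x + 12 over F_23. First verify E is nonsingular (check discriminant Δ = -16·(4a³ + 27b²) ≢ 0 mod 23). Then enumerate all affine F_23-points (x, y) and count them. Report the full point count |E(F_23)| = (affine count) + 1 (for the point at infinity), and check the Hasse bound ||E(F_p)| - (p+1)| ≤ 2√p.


Affine points = {(0, 9), (0, 14), (6, 11), (6, 12), (7, 2), (7, 21), (11, 4), (11, 19), (12, 10), (12, 13), (13, 7), (13, 16), (15, 7), (15, 16), (17, 8), (17, 15), (18, 7), (18, 16), (19, 2), (19, 21), (20, 2), (20, 21), (21, 3), (21, 20), (22, 5), (22, 18)}; affine count = 26; |E(F_23)| = 27.

Discriminant check: Δ ∝ 4a³ + 27b² = 4·9³ + 27·12² = 4·729 + 27·144 ≡ 19 (mod 23). Nonzero ⇒ E is nonsingular.
For each x ∈ F_23, compute rhs = x³ + 9·x + 12 mod 23, then count y ∈ F_23 with y² ≡ rhs.
  x = 0: rhs = 12, matching y values: 9, 14 (2 points).
  x = 1: rhs = 22, matching y values: none (0 points).
  x = 2: rhs = 15, matching y values: none (0 points).
  x = 3: rhs = 20, matching y values: none (0 points).
  x = 4: rhs = 20, matching y values: none (0 points).
  x = 5: rhs = 21, matching y values: none (0 points).
  x = 6: rhs = 6, matching y values: 11, 12 (2 points).
  x = 7: rhs = 4, matching y values: 2, 21 (2 points).
  x = 8: rhs = 21, matching y values: none (0 points).
  x = 9: rhs = 17, matching y values: none (0 points).
  x = 10: rhs = 21, matching y values: none (0 points).
  x = 11: rhs = 16, matching y values: 4, 19 (2 points).
  x = 12: rhs = 8, matching y values: 10, 13 (2 points).
  x = 13: rhs = 3, matching y values: 7, 16 (2 points).
  x = 14: rhs = 7, matching y values: none (0 points).
  x = 15: rhs = 3, matching y values: 7, 16 (2 points).
  x = 16: rhs = 20, matching y values: none (0 points).
  x = 17: rhs = 18, matching y values: 8, 15 (2 points).
  x = 18: rhs = 3, matching y values: 7, 16 (2 points).
  x = 19: rhs = 4, matching y values: 2, 21 (2 points).
  x = 20: rhs = 4, matching y values: 2, 21 (2 points).
  x = 21: rhs = 9, matching y values: 3, 20 (2 points).
  x = 22: rhs = 2, matching y values: 5, 18 (2 points).
Total affine count: 26.
Full point count |E(F_23)| = 26 + 1 = 27.
Hasse bound: |27 − (23+1)| = |3| = 3 ≤ 2√23 ≈ 9.5917 ✓.


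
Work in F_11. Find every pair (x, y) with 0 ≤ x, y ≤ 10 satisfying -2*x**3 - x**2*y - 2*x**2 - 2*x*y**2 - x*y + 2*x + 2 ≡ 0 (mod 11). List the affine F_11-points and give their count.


Affine F_11-points: {(1, 0), (1, 10), (2, 6), (2, 9), (3, 3), (3, 6), (4, 7), (7, 8), (7, 10), (8, 2), (8, 10), (10, 0)}; count = 12.

For each of the 121 pairs (x, y) ∈ F_11², evaluate f(x, y) mod 11. Record the zeros.
  x = 0: [0↦2, 1↦2, 2↦2, 3↦2, 4↦2, 5↦2, 6↦2, 7↦2, 8↦2, 9↦2, 10↦2]  zeros at y ∈ ∅
  x = 1: [0↦0, 1↦7, 2↦10, 3↦9, 4↦4, 5↦6, 6↦4, 7↦9, 8↦10, 9↦7, 10↦0]  zeros at y ∈ {0, 10}
  x = 2: [0↦4, 1↦5, 2↦9, 3↦5, 4↦4, 5↦6, 6↦0, 7↦8, 8↦8, 9↦0, 10↦6]  zeros at y ∈ {6, 9}
  x = 3: [0↦2, 1↦6, 2↦9, 3↦0, 4↦1, 5↦1, 6↦0, 7↦9, 8↦6, 9↦2, 10↦8]  zeros at y ∈ {3, 6}
  x = 4: [0↦4, 1↦9, 2↦9, 3↦4, 4↦5, 5↦1, 6↦3, 7↦0, 8↦3, 9↦1, 10↦5]  zeros at y ∈ {7}
  x = 5: [0↦9, 1↦2, 2↦8, 3↦5, 4↦4, 5↦5, 6↦8, 7↦2, 8↦9, 9↦7, 10↦7]  zeros at y ∈ ∅
  x = 6: [0↦5, 1↦6, 2↦5, 3↦2, 4↦8, 5↦1, 6↦3, 7↦3, 8↦1, 9↦8, 10↦2]  zeros at y ∈ ∅
  x = 7: [0↦2, 1↦9, 2↦10, 3↦5, 4↦5, 5↦10, 6↦9, 7↦2, 8↦0, 9↦3, 10↦0]  zeros at y ∈ {8, 10}
  x = 8: [0↦10, 1↦10, 2↦0, 3↦2, 4↦5, 5↦9, 6↦3, 7↦9, 8↦5, 9↦2, 10↦0]  zeros at y ∈ {2, 10}
  x = 9: [0↦6, 1↦8, 2↦7, 3↦3, 4↦7, 5↦8, 6↦6, 7↦1, 8↦4, 9↦4, 10↦1]  zeros at y ∈ ∅
  x = 10: [0↦0, 1↦2, 2↦8, 3↦7, 4↦10, 5↦6, 6↦6, 7↦10, 8↦7, 9↦8, 10↦2]  zeros at y ∈ {0}
Collecting zeros: affine points = {(1, 0), (1, 10), (2, 6), (2, 9), (3, 3), (3, 6), (4, 7), (7, 8), (7, 10), (8, 2), (8, 10), (10, 0)}.
Total count |C(F_11)_aff| = 12.


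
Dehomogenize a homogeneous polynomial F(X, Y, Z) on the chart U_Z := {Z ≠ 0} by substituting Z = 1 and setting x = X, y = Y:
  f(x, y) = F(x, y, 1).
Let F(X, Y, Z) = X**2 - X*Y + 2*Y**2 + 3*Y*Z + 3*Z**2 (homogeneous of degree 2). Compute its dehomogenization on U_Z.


f(x, y) = x**2 - x*y + 2*y**2 + 3*y + 3

On U_Z we set Z = 1. Each monomial c·X^i·Y^j·Z^k in F becomes c·x^i·y^j·1^k = c·x^i·y^j.
Substituting Z = 1: F(X, Y, 1) = x**2 - x*y + 2*y**2 + 3*y + 3.
Note: deg(f) ≤ deg(F) = 2; strict inequality happens when F is divisible by Z (lost terms).


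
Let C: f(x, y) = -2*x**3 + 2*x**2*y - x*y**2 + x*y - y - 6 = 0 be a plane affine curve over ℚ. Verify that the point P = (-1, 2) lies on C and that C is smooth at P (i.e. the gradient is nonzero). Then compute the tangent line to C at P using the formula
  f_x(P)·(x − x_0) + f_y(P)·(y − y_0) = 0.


Tangent line at P: -16*x + 4*y - 24 = 0.

Step 1: f(-1, 2) = 0, so P lies on C.
Step 2: partial derivatives
  f_x(x, y) = -6*x**2 + 4*x*y - y**2 + y, f_y(x, y) = 2*x**2 - 2*x*y + x - 1.
  f_x(P) = -16, f_y(P) = 4 (gradient nonzero, so P is smooth).
Step 3: tangent line at P: -16·(x − -1) + 4·(y − 2) = 0.
Expanding: -16*x + 4*y - 24 = 0.


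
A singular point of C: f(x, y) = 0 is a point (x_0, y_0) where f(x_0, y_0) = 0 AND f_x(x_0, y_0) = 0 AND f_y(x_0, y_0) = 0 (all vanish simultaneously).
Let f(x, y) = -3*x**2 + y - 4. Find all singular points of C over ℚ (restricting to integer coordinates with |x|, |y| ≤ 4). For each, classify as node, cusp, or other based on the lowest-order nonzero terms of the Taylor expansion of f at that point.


No singular points in the scanned grid; C is smooth there.

Compute partial derivatives:
  f_x = -6*x.
  f_y = 1.
f_y = 1 is a nonzero constant, so f_y never vanishes: no point (x, y) can satisfy f = f_x = f_y = 0. In particular no (x, y) ∈ {−4, ..., 4}² is singular; the curve is smooth.


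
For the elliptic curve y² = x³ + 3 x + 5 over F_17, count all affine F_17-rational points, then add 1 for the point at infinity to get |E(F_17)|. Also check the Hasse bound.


Affine points = {(1, 3), (1, 14), (2, 6), (2, 11), (4, 8), (4, 9), (5, 3), (5, 14), (6, 1), (6, 16), (9, 8), (9, 9), (10, 7), (10, 10), (11, 3), (11, 14), (12, 1), (12, 16), (15, 5), (15, 12), (16, 1), (16, 16)}; affine count = 22; |E(F_17)| = 23.

Discriminant check: Δ ∝ 4a³ + 27b² = 4·3³ + 27·5² = 4·27 + 27·25 ≡ 1 (mod 17). Nonzero ⇒ E is nonsingular.
For each x ∈ F_17, compute rhs = x³ + 3·x + 5 mod 17, then count y ∈ F_17 with y² ≡ rhs.
  x = 0: rhs = 5, matching y values: none (0 points).
  x = 1: rhs = 9, matching y values: 3, 14 (2 points).
  x = 2: rhs = 2, matching y values: 6, 11 (2 points).
  x = 3: rhs = 7, matching y values: none (0 points).
  x = 4: rhs = 13, matching y values: 8, 9 (2 points).
  x = 5: rhs = 9, matching y values: 3, 14 (2 points).
  x = 6: rhs = 1, matching y values: 1, 16 (2 points).
  x = 7: rhs = 12, matching y values: none (0 points).
  x = 8: rhs = 14, matching y values: none (0 points).
  x = 9: rhs = 13, matching y values: 8, 9 (2 points).
  x = 10: rhs = 15, matching y values: 7, 10 (2 points).
  x = 11: rhs = 9, matching y values: 3, 14 (2 points).
  x = 12: rhs = 1, matching y values: 1, 16 (2 points).
  x = 13: rhs = 14, matching y values: none (0 points).
  x = 14: rhs = 3, matching y values: none (0 points).
  x = 15: rhs = 8, matching y values: 5, 12 (2 points).
  x = 16: rhs = 1, matching y values: 1, 16 (2 points).
Total affine count: 22.
Full point count |E(F_17)| = 22 + 1 = 23.
Hasse bound: |23 − (17+1)| = |5| = 5 ≤ 2√17 ≈ 8.2462 ✓.


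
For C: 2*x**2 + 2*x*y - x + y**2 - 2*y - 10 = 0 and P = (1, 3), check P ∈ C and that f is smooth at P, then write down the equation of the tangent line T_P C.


Tangent line at P: 9*x + 6*y - 27 = 0.

Step 1: f(1, 3) = 0, so P lies on C.
Step 2: partial derivatives
  f_x(x, y) = 4*x + 2*y - 1, f_y(x, y) = 2*x + 2*y - 2.
  f_x(P) = 9, f_y(P) = 6 (gradient nonzero, so P is smooth).
Step 3: tangent line at P: 9·(x − 1) + 6·(y − 3) = 0.
Expanding: 9*x + 6*y - 27 = 0.


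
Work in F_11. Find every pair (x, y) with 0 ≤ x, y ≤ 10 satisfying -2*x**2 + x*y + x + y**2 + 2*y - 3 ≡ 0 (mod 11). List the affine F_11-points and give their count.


Affine F_11-points: {(0, 1), (0, 8), (1, 1), (1, 7), (3, 7), (3, 10), (8, 2), (8, 10), (10, 2), (10, 8)}; count = 10.

For each of the 121 pairs (x, y) ∈ F_11², evaluate f(x, y) mod 11. Record the zeros.
  x = 0: [0↦8, 1↦0, 2↦5, 3↦1, 4↦10, 5↦10, 6↦1, 7↦5, 8↦0, 9↦8, 10↦7]  zeros at y ∈ {1, 8}
  x = 1: [0↦7, 1↦0, 2↦6, 3↦3, 4↦2, 5↦3, 6↦6, 7↦0, 8↦7, 9↦5, 10↦5]  zeros at y ∈ {1, 7}
  x = 2: [0↦2, 1↦7, 2↦3, 3↦1, 4↦1, 5↦3, 6↦7, 7↦2, 8↦10, 9↦9, 10↦10]  zeros at y ∈ ∅
  x = 3: [0↦4, 1↦10, 2↦7, 3↦6, 4↦7, 5↦10, 6↦4, 7↦0, 8↦9, 9↦9, 10↦0]  zeros at y ∈ {7, 10}
  x = 4: [0↦2, 1↦9, 2↦7, 3↦7, 4↦9, 5↦2, 6↦8, 7↦5, 8↦4, 9↦5, 10↦8]  zeros at y ∈ ∅
  x = 5: [0↦7, 1↦4, 2↦3, 3↦4, 4↦7, 5↦1, 6↦8, 7↦6, 8↦6, 9↦8, 10↦1]  zeros at y ∈ ∅
  x = 6: [0↦8, 1↦6, 2↦6, 3↦8, 4↦1, 5↦7, 6↦4, 7↦3, 8↦4, 9↦7, 10↦1]  zeros at y ∈ ∅
  x = 7: [0↦5, 1↦4, 2↦5, 3↦8, 4↦2, 5↦9, 6↦7, 7↦7, 8↦9, 9↦2, 10↦8]  zeros at y ∈ ∅
  x = 8: [0↦9, 1↦9, 2↦0, 3↦4, 4↦10, 5↦7, 6↦6, 7↦7, 8↦10, 9↦4, 10↦0]  zeros at y ∈ {2, 10}
  x = 9: [0↦9, 1↦10, 2↦2, 3↦7, 4↦3, 5↦1, 6↦1, 7↦3, 8↦7, 9↦2, 10↦10]  zeros at y ∈ ∅
  x = 10: [0↦5, 1↦7, 2↦0, 3↦6, 4↦3, 5↦2, 6↦3, 7↦6, 8↦0, 9↦7, 10↦5]  zeros at y ∈ {2, 8}
Collecting zeros: affine points = {(0, 1), (0, 8), (1, 1), (1, 7), (3, 7), (3, 10), (8, 2), (8, 10), (10, 2), (10, 8)}.
Total count |C(F_11)_aff| = 10.


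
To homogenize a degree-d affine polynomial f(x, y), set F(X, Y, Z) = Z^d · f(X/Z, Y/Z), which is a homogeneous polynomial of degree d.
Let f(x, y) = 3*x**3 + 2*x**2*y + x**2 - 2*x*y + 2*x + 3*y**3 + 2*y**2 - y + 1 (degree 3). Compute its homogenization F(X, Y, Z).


F(X, Y, Z) = 3*X**3 + 2*X**2*Y + X**2*Z - 2*X*Y*Z + 2*X*Z**2 + 3*Y**3 + 2*Y**2*Z - Y*Z**2 + Z**3

deg(f) = 3.
Substitute x = X/Z, y = Y/Z into f, then multiply by Z^3.
  monomial 3·x^3·y^0 ↦ 3·X^3·Y^0·Z^0.
  monomial 2·x^2·y^1 ↦ 2·X^2·Y^1·Z^0.
  monomial 1·x^2·y^0 ↦ 1·X^2·Y^0·Z^1.
  monomial -2·x^1·y^1 ↦ -2·X^1·Y^1·Z^1.
  monomial 2·x^1·y^0 ↦ 2·X^1·Y^0·Z^2.
  monomial 3·x^0·y^3 ↦ 3·X^0·Y^3·Z^0.
  monomial 2·x^0·y^2 ↦ 2·X^0·Y^2·Z^1.
  monomial -1·x^0·y^1 ↦ -1·X^0·Y^1·Z^2.
  monomial 1·x^0·y^0 ↦ 1·X^0·Y^0·Z^3.
Collecting: F(X, Y, Z) = 3*X**3 + 2*X**2*Y + X**2*Z - 2*X*Y*Z + 2*X*Z**2 + 3*Y**3 + 2*Y**2*Z - Y*Z**2 + Z**3.


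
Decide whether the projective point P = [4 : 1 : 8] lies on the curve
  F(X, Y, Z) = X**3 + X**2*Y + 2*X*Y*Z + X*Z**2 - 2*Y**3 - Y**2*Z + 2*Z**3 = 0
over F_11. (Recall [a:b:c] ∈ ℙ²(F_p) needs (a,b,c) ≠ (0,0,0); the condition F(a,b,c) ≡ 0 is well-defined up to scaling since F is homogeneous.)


F(4,1,8) ≡ 6 (mod 11); P is NOT on the curve.

Evaluate F(4, 1, 8) term-by-term (mod 11).
  X**3 ↦ 1·64·1·1 = 64
  X**2*Y ↦ 1·16·1·1 = 16
  2*X*Y*Z ↦ 2·4·1·8 = 64
  X*Z**2 ↦ 1·4·1·64 = 256
  -2*Y**3 ↦ -2·1·1·1 = -2
  -Y**2*Z ↦ -1·1·1·8 = -8
  2*Z**3 ↦ 2·1·1·512 = 1024
Sum: F(4, 1, 8) = (64) + (16) + (64) + (256) + (-2) + (-8) + (1024) = 1414.
Reducing mod 11: 1414 ≡ 6 (mod 11).
Since F(a, b, c) ≡ 6 ≠ 0 (mod 11), P does NOT lie on the curve.
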